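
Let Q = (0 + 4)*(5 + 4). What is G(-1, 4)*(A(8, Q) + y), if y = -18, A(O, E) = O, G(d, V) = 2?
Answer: -20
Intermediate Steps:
Q = 36 (Q = 4*9 = 36)
G(-1, 4)*(A(8, Q) + y) = 2*(8 - 18) = 2*(-10) = -20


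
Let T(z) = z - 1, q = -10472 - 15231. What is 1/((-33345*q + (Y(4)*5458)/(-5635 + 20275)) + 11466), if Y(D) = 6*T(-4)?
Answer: 244/209127029515 ≈ 1.1668e-9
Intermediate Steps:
q = -25703
T(z) = -1 + z
Y(D) = -30 (Y(D) = 6*(-1 - 4) = 6*(-5) = -30)
1/((-33345*q + (Y(4)*5458)/(-5635 + 20275)) + 11466) = 1/((-33345/(1/(-25703)) + (-30*5458)/(-5635 + 20275)) + 11466) = 1/((-33345/(-1/25703) - 163740/14640) + 11466) = 1/((-33345*(-25703) - 163740*1/14640) + 11466) = 1/((857066535 - 2729/244) + 11466) = 1/(209124231811/244 + 11466) = 1/(209127029515/244) = 244/209127029515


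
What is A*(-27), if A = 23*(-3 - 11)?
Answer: 8694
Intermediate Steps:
A = -322 (A = 23*(-14) = -322)
A*(-27) = -322*(-27) = 8694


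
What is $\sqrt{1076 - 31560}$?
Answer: $2 i \sqrt{7621} \approx 174.6 i$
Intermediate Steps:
$\sqrt{1076 - 31560} = \sqrt{-30484} = 2 i \sqrt{7621}$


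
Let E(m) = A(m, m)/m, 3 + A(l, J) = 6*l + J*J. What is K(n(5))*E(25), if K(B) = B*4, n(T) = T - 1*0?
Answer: 3088/5 ≈ 617.60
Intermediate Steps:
n(T) = T (n(T) = T + 0 = T)
K(B) = 4*B
A(l, J) = -3 + J² + 6*l (A(l, J) = -3 + (6*l + J*J) = -3 + (6*l + J²) = -3 + (J² + 6*l) = -3 + J² + 6*l)
E(m) = (-3 + m² + 6*m)/m
K(n(5))*E(25) = (4*5)*(6 + 25 - 3/25) = 20*(6 + 25 - 3*1/25) = 20*(6 + 25 - 3/25) = 20*(772/25) = 3088/5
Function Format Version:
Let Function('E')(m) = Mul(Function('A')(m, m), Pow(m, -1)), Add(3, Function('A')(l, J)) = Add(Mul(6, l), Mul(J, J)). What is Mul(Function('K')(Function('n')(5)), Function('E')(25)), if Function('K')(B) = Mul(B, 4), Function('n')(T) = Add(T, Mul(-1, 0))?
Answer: Rational(3088, 5) ≈ 617.60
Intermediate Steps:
Function('n')(T) = T (Function('n')(T) = Add(T, 0) = T)
Function('K')(B) = Mul(4, B)
Function('A')(l, J) = Add(-3, Pow(J, 2), Mul(6, l)) (Function('A')(l, J) = Add(-3, Add(Mul(6, l), Mul(J, J))) = Add(-3, Add(Mul(6, l), Pow(J, 2))) = Add(-3, Add(Pow(J, 2), Mul(6, l))) = Add(-3, Pow(J, 2), Mul(6, l)))
Function('E')(m) = Mul(Pow(m, -1), Add(-3, Pow(m, 2), Mul(6, m))) (Function('E')(m) = Mul(Add(-3, Pow(m, 2), Mul(6, m)), Pow(m, -1)) = Mul(Pow(m, -1), Add(-3, Pow(m, 2), Mul(6, m))))
Mul(Function('K')(Function('n')(5)), Function('E')(25)) = Mul(Mul(4, 5), Add(6, 25, Mul(-3, Pow(25, -1)))) = Mul(20, Add(6, 25, Mul(-3, Rational(1, 25)))) = Mul(20, Add(6, 25, Rational(-3, 25))) = Mul(20, Rational(772, 25)) = Rational(3088, 5)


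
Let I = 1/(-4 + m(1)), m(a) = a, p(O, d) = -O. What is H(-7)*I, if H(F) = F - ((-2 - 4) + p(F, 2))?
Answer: 8/3 ≈ 2.6667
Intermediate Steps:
I = -⅓ (I = 1/(-4 + 1) = 1/(-3) = -⅓ ≈ -0.33333)
H(F) = 6 + 2*F (H(F) = F - ((-2 - 4) - F) = F - (-6 - F) = F + (6 + F) = 6 + 2*F)
H(-7)*I = (6 + 2*(-7))*(-⅓) = (6 - 14)*(-⅓) = -8*(-⅓) = 8/3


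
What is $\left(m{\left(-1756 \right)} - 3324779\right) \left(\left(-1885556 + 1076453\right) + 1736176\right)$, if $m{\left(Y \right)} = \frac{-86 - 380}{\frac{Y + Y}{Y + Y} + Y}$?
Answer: $- \frac{5409458605460567}{1755} \approx -3.0823 \cdot 10^{12}$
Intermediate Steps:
$m{\left(Y \right)} = - \frac{466}{1 + Y}$ ($m{\left(Y \right)} = - \frac{466}{\frac{2 Y}{2 Y} + Y} = - \frac{466}{2 Y \frac{1}{2 Y} + Y} = - \frac{466}{1 + Y}$)
$\left(m{\left(-1756 \right)} - 3324779\right) \left(\left(-1885556 + 1076453\right) + 1736176\right) = \left(- \frac{466}{1 - 1756} - 3324779\right) \left(\left(-1885556 + 1076453\right) + 1736176\right) = \left(- \frac{466}{-1755} - 3324779\right) \left(-809103 + 1736176\right) = \left(\left(-466\right) \left(- \frac{1}{1755}\right) - 3324779\right) 927073 = \left(\frac{466}{1755} - 3324779\right) 927073 = \left(- \frac{5834986679}{1755}\right) 927073 = - \frac{5409458605460567}{1755}$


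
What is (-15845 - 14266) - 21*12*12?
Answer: -33135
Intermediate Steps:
(-15845 - 14266) - 21*12*12 = -30111 - 252*12 = -30111 - 3024 = -33135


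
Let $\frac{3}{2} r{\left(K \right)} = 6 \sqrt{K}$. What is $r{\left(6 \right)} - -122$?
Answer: $122 + 4 \sqrt{6} \approx 131.8$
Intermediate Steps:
$r{\left(K \right)} = 4 \sqrt{K}$ ($r{\left(K \right)} = \frac{2 \cdot 6 \sqrt{K}}{3} = 4 \sqrt{K}$)
$r{\left(6 \right)} - -122 = 4 \sqrt{6} - -122 = 4 \sqrt{6} + 122 = 122 + 4 \sqrt{6}$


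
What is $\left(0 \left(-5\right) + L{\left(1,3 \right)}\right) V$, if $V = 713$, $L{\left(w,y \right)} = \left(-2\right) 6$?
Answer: $-8556$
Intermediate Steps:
$L{\left(w,y \right)} = -12$
$\left(0 \left(-5\right) + L{\left(1,3 \right)}\right) V = \left(0 \left(-5\right) - 12\right) 713 = \left(0 - 12\right) 713 = \left(-12\right) 713 = -8556$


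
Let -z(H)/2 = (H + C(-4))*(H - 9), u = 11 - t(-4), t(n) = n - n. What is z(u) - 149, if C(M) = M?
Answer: -177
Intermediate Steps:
t(n) = 0
u = 11 (u = 11 - 1*0 = 11 + 0 = 11)
z(H) = -2*(-9 + H)*(-4 + H) (z(H) = -2*(H - 4)*(H - 9) = -2*(-4 + H)*(-9 + H) = -2*(-9 + H)*(-4 + H))
z(u) - 149 = (-72 - 2*11² + 26*11) - 149 = (-72 - 2*121 + 286) - 149 = (-72 - 242 + 286) - 149 = -28 - 149 = -177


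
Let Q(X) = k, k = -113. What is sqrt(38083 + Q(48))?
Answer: sqrt(37970) ≈ 194.86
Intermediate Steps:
Q(X) = -113
sqrt(38083 + Q(48)) = sqrt(38083 - 113) = sqrt(37970)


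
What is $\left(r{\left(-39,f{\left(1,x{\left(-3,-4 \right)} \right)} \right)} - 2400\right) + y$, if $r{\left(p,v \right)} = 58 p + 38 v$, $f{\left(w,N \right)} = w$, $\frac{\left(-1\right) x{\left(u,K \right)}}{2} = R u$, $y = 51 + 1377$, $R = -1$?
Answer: $-3196$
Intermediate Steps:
$y = 1428$
$x{\left(u,K \right)} = 2 u$ ($x{\left(u,K \right)} = - 2 \left(- u\right) = 2 u$)
$r{\left(p,v \right)} = 38 v + 58 p$
$\left(r{\left(-39,f{\left(1,x{\left(-3,-4 \right)} \right)} \right)} - 2400\right) + y = \left(\left(38 \cdot 1 + 58 \left(-39\right)\right) - 2400\right) + 1428 = \left(\left(38 - 2262\right) - 2400\right) + 1428 = \left(-2224 - 2400\right) + 1428 = -4624 + 1428 = -3196$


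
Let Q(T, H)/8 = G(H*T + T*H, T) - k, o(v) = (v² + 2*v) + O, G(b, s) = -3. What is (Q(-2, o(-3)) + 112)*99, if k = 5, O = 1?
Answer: 4752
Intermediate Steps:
o(v) = 1 + v² + 2*v (o(v) = (v² + 2*v) + 1 = 1 + v² + 2*v)
Q(T, H) = -64 (Q(T, H) = 8*(-3 - 1*5) = 8*(-3 - 5) = 8*(-8) = -64)
(Q(-2, o(-3)) + 112)*99 = (-64 + 112)*99 = 48*99 = 4752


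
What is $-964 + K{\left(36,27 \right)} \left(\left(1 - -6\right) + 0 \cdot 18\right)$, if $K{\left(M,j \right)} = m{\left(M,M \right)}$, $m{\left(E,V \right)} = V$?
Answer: $-712$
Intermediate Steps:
$K{\left(M,j \right)} = M$
$-964 + K{\left(36,27 \right)} \left(\left(1 - -6\right) + 0 \cdot 18\right) = -964 + 36 \left(\left(1 - -6\right) + 0 \cdot 18\right) = -964 + 36 \left(\left(1 + 6\right) + 0\right) = -964 + 36 \left(7 + 0\right) = -964 + 36 \cdot 7 = -964 + 252 = -712$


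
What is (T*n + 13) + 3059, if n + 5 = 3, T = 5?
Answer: 3062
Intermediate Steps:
n = -2 (n = -5 + 3 = -2)
(T*n + 13) + 3059 = (5*(-2) + 13) + 3059 = (-10 + 13) + 3059 = 3 + 3059 = 3062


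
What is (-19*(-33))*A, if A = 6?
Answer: 3762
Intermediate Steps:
(-19*(-33))*A = -19*(-33)*6 = 627*6 = 3762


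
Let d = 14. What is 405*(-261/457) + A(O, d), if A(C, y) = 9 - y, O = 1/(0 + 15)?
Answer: -107990/457 ≈ -236.30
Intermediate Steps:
O = 1/15 ≈ 0.066667
405*(-261/457) + A(O, d) = 405*(-261/457) + (9 - 1*14) = 405*(-261*1/457) + (9 - 14) = 405*(-261/457) - 5 = -105705/457 - 5 = -107990/457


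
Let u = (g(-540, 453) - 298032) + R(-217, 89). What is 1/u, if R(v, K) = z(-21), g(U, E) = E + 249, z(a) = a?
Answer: -1/297351 ≈ -3.3630e-6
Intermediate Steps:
g(U, E) = 249 + E
R(v, K) = -21
u = -297351 (u = ((249 + 453) - 298032) - 21 = (702 - 298032) - 21 = -297330 - 21 = -297351)
1/u = 1/(-297351) = -1/297351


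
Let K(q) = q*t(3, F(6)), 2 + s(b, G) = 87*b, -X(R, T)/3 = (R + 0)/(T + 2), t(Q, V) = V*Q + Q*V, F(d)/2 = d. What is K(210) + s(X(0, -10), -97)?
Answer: 15118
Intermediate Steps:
F(d) = 2*d
t(Q, V) = 2*Q*V (t(Q, V) = Q*V + Q*V = 2*Q*V)
X(R, T) = -3*R/(2 + T) (X(R, T) = -3*(R + 0)/(T + 2) = -3*R/(2 + T))
s(b, G) = -2 + 87*b
K(q) = 72*q (K(q) = q*(2*3*(2*6)) = q*(2*3*12) = q*72 = 72*q)
K(210) + s(X(0, -10), -97) = 72*210 + (-2 + 87*(-3*0/(2 - 10))) = 15120 + (-2 + 87*(-3*0/(-8))) = 15120 + (-2 + 87*(-3*0*(-⅛))) = 15120 + (-2 + 87*0) = 15120 + (-2 + 0) = 15120 - 2 = 15118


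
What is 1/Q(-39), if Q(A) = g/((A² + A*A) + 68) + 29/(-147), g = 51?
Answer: -457170/82693 ≈ -5.5285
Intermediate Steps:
Q(A) = -29/147 + 51/(68 + 2*A²) (Q(A) = 51/((A² + A*A) + 68) + 29/(-147) = 51/((A² + A²) + 68) + 29*(-1/147) = 51/(2*A² + 68) - 29/147 = 51/(68 + 2*A²) - 29/147 = -29/147 + 51/(68 + 2*A²))
1/Q(-39) = 1/((5525 - 58*(-39)²)/(294*(34 + (-39)²))) = 1/((5525 - 58*1521)/(294*(34 + 1521))) = 1/((1/294)*(5525 - 88218)/1555) = 1/((1/294)*(1/1555)*(-82693)) = 1/(-82693/457170) = -457170/82693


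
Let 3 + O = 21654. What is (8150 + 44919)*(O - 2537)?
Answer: 1014360866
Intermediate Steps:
O = 21651 (O = -3 + 21654 = 21651)
(8150 + 44919)*(O - 2537) = (8150 + 44919)*(21651 - 2537) = 53069*19114 = 1014360866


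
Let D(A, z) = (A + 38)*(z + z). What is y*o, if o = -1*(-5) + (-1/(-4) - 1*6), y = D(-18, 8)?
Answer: -240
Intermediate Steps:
D(A, z) = 2*z*(38 + A) (D(A, z) = (38 + A)*(2*z) = 2*z*(38 + A))
y = 320 (y = 2*8*(38 - 18) = 2*8*20 = 320)
o = -¾ (o = 5 + (-1*(-¼) - 6) = 5 + (¼ - 6) = 5 - 23/4 = -¾ ≈ -0.75000)
y*o = 320*(-¾) = -240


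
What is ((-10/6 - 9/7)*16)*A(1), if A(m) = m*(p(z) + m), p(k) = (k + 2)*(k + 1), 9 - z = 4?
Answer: -42656/21 ≈ -2031.2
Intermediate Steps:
z = 5 (z = 9 - 1*4 = 9 - 4 = 5)
p(k) = (1 + k)*(2 + k) (p(k) = (2 + k)*(1 + k) = (1 + k)*(2 + k))
A(m) = m*(42 + m) (A(m) = m*((2 + 5**2 + 3*5) + m) = m*((2 + 25 + 15) + m) = m*(42 + m))
((-10/6 - 9/7)*16)*A(1) = ((-10/6 - 9/7)*16)*(1*(42 + 1)) = ((-10*1/6 - 9*1/7)*16)*(1*43) = ((-5/3 - 9/7)*16)*43 = -62/21*16*43 = -992/21*43 = -42656/21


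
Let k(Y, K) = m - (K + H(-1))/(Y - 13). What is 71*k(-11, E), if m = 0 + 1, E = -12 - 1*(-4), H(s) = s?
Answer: 355/8 ≈ 44.375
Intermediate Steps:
E = -8 (E = -12 + 4 = -8)
m = 1
k(Y, K) = 1 - (-1 + K)/(-13 + Y) (k(Y, K) = 1 - (K - 1)/(Y - 13) = 1 - (-1 + K)/(-13 + Y))
71*k(-11, E) = 71*((-12 - 11 - 1*(-8))/(-13 - 11)) = 71*((-12 - 11 + 8)/(-24)) = 71*(-1/24*(-15)) = 71*(5/8) = 355/8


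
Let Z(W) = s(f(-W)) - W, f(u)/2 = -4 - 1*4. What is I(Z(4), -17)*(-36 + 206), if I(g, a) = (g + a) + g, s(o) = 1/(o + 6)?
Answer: -4284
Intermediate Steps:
f(u) = -16 (f(u) = 2*(-4 - 1*4) = 2*(-4 - 4) = 2*(-8) = -16)
s(o) = 1/(6 + o)
Z(W) = -1/10 - W (Z(W) = 1/(6 - 16) - W = 1/(-10) - W = -1/10 - W)
I(g, a) = a + 2*g (I(g, a) = (a + g) + g = a + 2*g)
I(Z(4), -17)*(-36 + 206) = (-17 + 2*(-1/10 - 1*4))*(-36 + 206) = (-17 + 2*(-1/10 - 4))*170 = (-17 + 2*(-41/10))*170 = (-17 - 41/5)*170 = -126/5*170 = -4284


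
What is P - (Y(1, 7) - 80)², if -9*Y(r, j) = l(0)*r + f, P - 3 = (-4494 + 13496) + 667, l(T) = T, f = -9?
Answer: 3431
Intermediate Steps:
P = 9672 (P = 3 + ((-4494 + 13496) + 667) = 3 + (9002 + 667) = 3 + 9669 = 9672)
Y(r, j) = 1 (Y(r, j) = -(0*r - 9)/9 = -(0 - 9)/9 = -⅑*(-9) = 1)
P - (Y(1, 7) - 80)² = 9672 - (1 - 80)² = 9672 - 1*(-79)² = 9672 - 1*6241 = 9672 - 6241 = 3431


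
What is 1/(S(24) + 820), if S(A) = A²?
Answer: 1/1396 ≈ 0.00071633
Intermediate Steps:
1/(S(24) + 820) = 1/(24² + 820) = 1/(576 + 820) = 1/1396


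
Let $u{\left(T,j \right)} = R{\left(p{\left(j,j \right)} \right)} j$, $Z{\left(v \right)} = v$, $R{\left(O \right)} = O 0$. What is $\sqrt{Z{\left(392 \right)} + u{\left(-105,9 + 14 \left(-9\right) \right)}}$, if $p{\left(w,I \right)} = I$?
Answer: $14 \sqrt{2} \approx 19.799$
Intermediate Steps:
$R{\left(O \right)} = 0$
$u{\left(T,j \right)} = 0$ ($u{\left(T,j \right)} = 0 j = 0$)
$\sqrt{Z{\left(392 \right)} + u{\left(-105,9 + 14 \left(-9\right) \right)}} = \sqrt{392 + 0} = \sqrt{392} = 14 \sqrt{2}$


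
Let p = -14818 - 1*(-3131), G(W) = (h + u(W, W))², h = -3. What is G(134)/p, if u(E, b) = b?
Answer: -17161/11687 ≈ -1.4684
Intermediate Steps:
G(W) = (-3 + W)²
p = -11687 (p = -14818 + 3131 = -11687)
G(134)/p = (-3 + 134)²/(-11687) = 131²*(-1/11687) = 17161*(-1/11687) = -17161/11687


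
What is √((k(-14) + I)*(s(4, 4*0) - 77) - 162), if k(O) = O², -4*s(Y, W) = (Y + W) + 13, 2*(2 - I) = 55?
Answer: I*√224242/4 ≈ 118.39*I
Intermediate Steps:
I = -51/2 (I = 2 - ½*55 = 2 - 55/2 = -51/2 ≈ -25.500)
s(Y, W) = -13/4 - W/4 - Y/4 (s(Y, W) = -((Y + W) + 13)/4 = -((W + Y) + 13)/4 = -(13 + W + Y)/4 = -13/4 - W/4 - Y/4)
√((k(-14) + I)*(s(4, 4*0) - 77) - 162) = √(((-14)² - 51/2)*((-13/4 - 0 - ¼*4) - 77) - 162) = √((196 - 51/2)*((-13/4 - ¼*0 - 1) - 77) - 162) = √(341*((-13/4 + 0 - 1) - 77)/2 - 162) = √(341*(-17/4 - 77)/2 - 162) = √((341/2)*(-325/4) - 162) = √(-110825/8 - 162) = √(-112121/8) = I*√224242/4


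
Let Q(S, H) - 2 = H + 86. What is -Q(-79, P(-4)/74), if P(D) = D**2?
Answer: -3264/37 ≈ -88.216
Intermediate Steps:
Q(S, H) = 88 + H (Q(S, H) = 2 + (H + 86) = 2 + (86 + H) = 88 + H)
-Q(-79, P(-4)/74) = -(88 + (-4)**2/74) = -(88 + 16*(1/74)) = -(88 + 8/37) = -1*3264/37 = -3264/37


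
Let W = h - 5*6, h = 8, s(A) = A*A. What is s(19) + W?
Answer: 339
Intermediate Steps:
s(A) = A**2
W = -22 (W = 8 - 5*6 = 8 - 30 = -22)
s(19) + W = 19**2 - 22 = 361 - 22 = 339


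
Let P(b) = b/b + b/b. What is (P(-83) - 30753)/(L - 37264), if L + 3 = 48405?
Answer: -30751/11138 ≈ -2.7609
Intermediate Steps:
P(b) = 2 (P(b) = 1 + 1 = 2)
L = 48402 (L = -3 + 48405 = 48402)
(P(-83) - 30753)/(L - 37264) = (2 - 30753)/(48402 - 37264) = -30751/11138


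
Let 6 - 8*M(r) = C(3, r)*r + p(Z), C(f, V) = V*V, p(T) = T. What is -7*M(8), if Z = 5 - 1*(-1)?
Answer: 448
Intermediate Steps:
Z = 6 (Z = 5 + 1 = 6)
C(f, V) = V**2
M(r) = -r**3/8 (M(r) = 3/4 - (r**2*r + 6)/8 = 3/4 - (r**3 + 6)/8 = 3/4 - (6 + r**3)/8 = 3/4 + (-3/4 - r**3/8) = -r**3/8)
-7*M(8) = -(-7)*8**3/8 = -(-7)*512/8 = -7*(-64) = 448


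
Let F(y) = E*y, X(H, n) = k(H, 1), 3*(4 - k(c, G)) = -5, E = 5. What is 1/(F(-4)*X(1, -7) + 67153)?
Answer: 3/201119 ≈ 1.4917e-5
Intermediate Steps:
k(c, G) = 17/3 (k(c, G) = 4 - 1/3*(-5) = 4 + 5/3 = 17/3)
X(H, n) = 17/3
F(y) = 5*y
1/(F(-4)*X(1, -7) + 67153) = 1/((5*(-4))*(17/3) + 67153) = 1/(-20*17/3 + 67153) = 1/(-340/3 + 67153) = 1/(201119/3) = 3/201119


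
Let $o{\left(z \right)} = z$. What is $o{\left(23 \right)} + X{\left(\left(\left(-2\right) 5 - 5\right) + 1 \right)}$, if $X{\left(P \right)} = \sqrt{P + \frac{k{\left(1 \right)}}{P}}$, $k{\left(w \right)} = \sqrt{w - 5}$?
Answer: $23 + \frac{\sqrt{-686 - 7 i}}{7} \approx 23.019 - 3.7417 i$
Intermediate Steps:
$k{\left(w \right)} = \sqrt{-5 + w}$
$X{\left(P \right)} = \sqrt{P + \frac{2 i}{P}}$ ($X{\left(P \right)} = \sqrt{P + \frac{\sqrt{-5 + 1}}{P}} = \sqrt{P + \frac{\sqrt{-4}}{P}} = \sqrt{P + \frac{2 i}{P}}$)
$o{\left(23 \right)} + X{\left(\left(\left(-2\right) 5 - 5\right) + 1 \right)} = 23 + \sqrt{\left(\left(\left(-2\right) 5 - 5\right) + 1\right) + \frac{2 i}{\left(\left(-2\right) 5 - 5\right) + 1}} = 23 + \sqrt{\left(\left(-10 - 5\right) + 1\right) + \frac{2 i}{\left(-10 - 5\right) + 1}} = 23 + \sqrt{\left(-15 + 1\right) + \frac{2 i}{-15 + 1}} = 23 + \sqrt{-14 + \frac{2 i}{-14}} = 23 + \sqrt{-14 + 2 i \left(- \frac{1}{14}\right)} = 23 + \sqrt{-14 - \frac{i}{7}}$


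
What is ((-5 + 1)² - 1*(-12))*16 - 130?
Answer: 318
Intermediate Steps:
((-5 + 1)² - 1*(-12))*16 - 130 = ((-4)² + 12)*16 - 130 = (16 + 12)*16 - 130 = 28*16 - 130 = 448 - 130 = 318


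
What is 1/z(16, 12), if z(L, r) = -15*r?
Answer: -1/180 ≈ -0.0055556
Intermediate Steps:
1/z(16, 12) = 1/(-15*12) = 1/(-180) = -1/180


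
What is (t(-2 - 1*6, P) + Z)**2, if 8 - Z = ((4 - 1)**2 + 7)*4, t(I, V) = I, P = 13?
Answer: 4096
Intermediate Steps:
Z = -56 (Z = 8 - ((4 - 1)**2 + 7)*4 = 8 - (3**2 + 7)*4 = 8 - (9 + 7)*4 = 8 - 16*4 = 8 - 1*64 = 8 - 64 = -56)
(t(-2 - 1*6, P) + Z)**2 = ((-2 - 1*6) - 56)**2 = ((-2 - 6) - 56)**2 = (-8 - 56)**2 = (-64)**2 = 4096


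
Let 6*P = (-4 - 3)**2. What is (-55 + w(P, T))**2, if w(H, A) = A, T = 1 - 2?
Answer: 3136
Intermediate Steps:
T = -1
P = 49/6 (P = (-4 - 3)**2/6 = (1/6)*(-7)**2 = (1/6)*49 = 49/6 ≈ 8.1667)
(-55 + w(P, T))**2 = (-55 - 1)**2 = (-56)**2 = 3136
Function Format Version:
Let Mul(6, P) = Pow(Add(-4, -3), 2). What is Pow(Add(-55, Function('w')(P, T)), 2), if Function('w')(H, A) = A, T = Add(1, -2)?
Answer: 3136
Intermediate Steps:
T = -1
P = Rational(49, 6) (P = Mul(Rational(1, 6), Pow(Add(-4, -3), 2)) = Mul(Rational(1, 6), Pow(-7, 2)) = Mul(Rational(1, 6), 49) = Rational(49, 6) ≈ 8.1667)
Pow(Add(-55, Function('w')(P, T)), 2) = Pow(Add(-55, -1), 2) = Pow(-56, 2) = 3136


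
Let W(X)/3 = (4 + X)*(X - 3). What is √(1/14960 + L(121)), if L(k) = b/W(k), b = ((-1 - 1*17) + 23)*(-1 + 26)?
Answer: √1267195215/661980 ≈ 0.053775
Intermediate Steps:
W(X) = 3*(-3 + X)*(4 + X) (W(X) = 3*((4 + X)*(X - 3)) = 3*((4 + X)*(-3 + X)) = 3*((-3 + X)*(4 + X)) = 3*(-3 + X)*(4 + X))
b = 125 (b = ((-1 - 17) + 23)*25 = (-18 + 23)*25 = 5*25 = 125)
L(k) = 125/(-36 + 3*k + 3*k²)
√(1/14960 + L(121)) = √(1/14960 + 125/(3*(-12 + 121 + 121²))) = √(1/14960 + 125/(3*(-12 + 121 + 14641))) = √(1/14960 + (125/3)/14750) = √(1/14960 + (125/3)*(1/14750)) = √(1/14960 + 1/354) = √(7657/2647920) = √1267195215/661980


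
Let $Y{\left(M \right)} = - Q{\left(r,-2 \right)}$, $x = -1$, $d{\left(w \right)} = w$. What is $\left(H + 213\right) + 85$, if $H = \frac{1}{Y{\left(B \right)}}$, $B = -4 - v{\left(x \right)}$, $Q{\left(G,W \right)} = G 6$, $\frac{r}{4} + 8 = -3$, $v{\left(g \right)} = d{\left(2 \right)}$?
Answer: $\frac{78673}{264} \approx 298.0$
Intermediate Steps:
$v{\left(g \right)} = 2$
$r = -44$ ($r = -32 + 4 \left(-3\right) = -32 - 12 = -44$)
$Q{\left(G,W \right)} = 6 G$
$B = -6$ ($B = -4 - 2 = -6$)
$Y{\left(M \right)} = 264$ ($Y{\left(M \right)} = - 6 \left(-44\right) = \left(-1\right) \left(-264\right) = 264$)
$H = \frac{1}{264} \approx 0.0037879$
$\left(H + 213\right) + 85 = \left(\frac{1}{264} + 213\right) + 85 = \frac{56233}{264} + 85 = \frac{78673}{264}$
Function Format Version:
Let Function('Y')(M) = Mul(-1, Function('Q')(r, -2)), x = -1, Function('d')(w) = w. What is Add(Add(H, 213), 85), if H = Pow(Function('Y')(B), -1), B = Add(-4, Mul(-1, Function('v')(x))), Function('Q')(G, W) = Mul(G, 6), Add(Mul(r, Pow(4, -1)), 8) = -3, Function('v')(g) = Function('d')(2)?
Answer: Rational(78673, 264) ≈ 298.00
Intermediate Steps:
Function('v')(g) = 2
r = -44 (r = Add(-32, Mul(4, -3)) = Add(-32, -12) = -44)
Function('Q')(G, W) = Mul(6, G)
B = -6 (B = Add(-4, Mul(-1, 2)) = Add(-4, -2) = -6)
Function('Y')(M) = 264 (Function('Y')(M) = Mul(-1, Mul(6, -44)) = Mul(-1, -264) = 264)
H = Rational(1, 264) (H = Pow(264, -1) = Rational(1, 264) ≈ 0.0037879)
Add(Add(H, 213), 85) = Add(Add(Rational(1, 264), 213), 85) = Add(Rational(56233, 264), 85) = Rational(78673, 264)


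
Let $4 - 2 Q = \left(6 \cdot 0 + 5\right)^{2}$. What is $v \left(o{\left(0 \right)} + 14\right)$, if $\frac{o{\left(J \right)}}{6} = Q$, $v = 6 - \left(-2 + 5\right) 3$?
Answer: $147$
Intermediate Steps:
$v = -3$ ($v = 6 - 3 \cdot 3 = 6 - 9 = -3$)
$Q = - \frac{21}{2}$ ($Q = 2 - \frac{\left(6 \cdot 0 + 5\right)^{2}}{2} = 2 - \frac{\left(0 + 5\right)^{2}}{2} = 2 - \frac{5^{2}}{2} = 2 - \frac{25}{2} = - \frac{21}{2} \approx -10.5$)
$o{\left(J \right)} = -63$ ($o{\left(J \right)} = 6 \left(- \frac{21}{2}\right) = -63$)
$v \left(o{\left(0 \right)} + 14\right) = - 3 \left(-63 + 14\right) = \left(-3\right) \left(-49\right) = 147$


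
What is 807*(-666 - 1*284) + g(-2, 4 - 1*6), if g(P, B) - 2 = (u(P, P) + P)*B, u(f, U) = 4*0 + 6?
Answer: -766656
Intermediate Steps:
u(f, U) = 6 (u(f, U) = 0 + 6 = 6)
g(P, B) = 2 + B*(6 + P) (g(P, B) = 2 + (6 + P)*B = 2 + B*(6 + P))
807*(-666 - 1*284) + g(-2, 4 - 1*6) = 807*(-666 - 1*284) + (2 + 6*(4 - 1*6) + (4 - 1*6)*(-2)) = 807*(-666 - 284) + (2 + 6*(4 - 6) + (4 - 6)*(-2)) = 807*(-950) + (2 + 6*(-2) - 2*(-2)) = -766650 + (2 - 12 + 4) = -766650 - 6 = -766656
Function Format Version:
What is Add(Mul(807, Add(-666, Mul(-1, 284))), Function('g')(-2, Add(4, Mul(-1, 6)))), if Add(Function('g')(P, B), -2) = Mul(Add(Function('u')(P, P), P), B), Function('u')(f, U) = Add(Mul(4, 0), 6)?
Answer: -766656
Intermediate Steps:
Function('u')(f, U) = 6 (Function('u')(f, U) = Add(0, 6) = 6)
Function('g')(P, B) = Add(2, Mul(B, Add(6, P))) (Function('g')(P, B) = Add(2, Mul(Add(6, P), B)) = Add(2, Mul(B, Add(6, P))))
Add(Mul(807, Add(-666, Mul(-1, 284))), Function('g')(-2, Add(4, Mul(-1, 6)))) = Add(Mul(807, Add(-666, Mul(-1, 284))), Add(2, Mul(6, Add(4, Mul(-1, 6))), Mul(Add(4, Mul(-1, 6)), -2))) = Add(Mul(807, Add(-666, -284)), Add(2, Mul(6, Add(4, -6)), Mul(Add(4, -6), -2))) = Add(Mul(807, -950), Add(2, Mul(6, -2), Mul(-2, -2))) = Add(-766650, Add(2, -12, 4)) = Add(-766650, -6) = -766656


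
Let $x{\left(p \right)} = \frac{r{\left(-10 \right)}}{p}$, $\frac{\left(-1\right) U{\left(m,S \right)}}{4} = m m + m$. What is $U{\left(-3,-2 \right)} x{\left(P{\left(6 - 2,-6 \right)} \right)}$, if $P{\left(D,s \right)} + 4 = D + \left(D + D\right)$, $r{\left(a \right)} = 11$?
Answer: $-33$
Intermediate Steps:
$U{\left(m,S \right)} = - 4 m - 4 m^{2}$ ($U{\left(m,S \right)} = - 4 \left(m m + m\right) = - 4 \left(m^{2} + m\right) = - 4 \left(m + m^{2}\right) = - 4 m - 4 m^{2}$)
$P{\left(D,s \right)} = -4 + 3 D$ ($P{\left(D,s \right)} = -4 + \left(D + \left(D + D\right)\right) = -4 + \left(D + 2 D\right) = -4 + 3 D$)
$x{\left(p \right)} = \frac{11}{p}$
$U{\left(-3,-2 \right)} x{\left(P{\left(6 - 2,-6 \right)} \right)} = \left(-4\right) \left(-3\right) \left(1 - 3\right) \frac{11}{-4 + 3 \left(6 - 2\right)} = \left(-4\right) \left(-3\right) \left(-2\right) \frac{11}{-4 + 3 \cdot 4} = - 24 \frac{11}{-4 + 12} = - 24 \cdot \frac{11}{8} = - 24 \cdot 11 \cdot \frac{1}{8} = \left(-24\right) \frac{11}{8} = -33$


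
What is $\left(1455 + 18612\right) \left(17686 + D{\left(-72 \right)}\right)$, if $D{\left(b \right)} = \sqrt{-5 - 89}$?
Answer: $354904962 + 20067 i \sqrt{94} \approx 3.5491 \cdot 10^{8} + 1.9456 \cdot 10^{5} i$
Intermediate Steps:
$D{\left(b \right)} = i \sqrt{94}$ ($D{\left(b \right)} = \sqrt{-94} = i \sqrt{94}$)
$\left(1455 + 18612\right) \left(17686 + D{\left(-72 \right)}\right) = \left(1455 + 18612\right) \left(17686 + i \sqrt{94}\right) = 20067 \left(17686 + i \sqrt{94}\right) = 354904962 + 20067 i \sqrt{94}$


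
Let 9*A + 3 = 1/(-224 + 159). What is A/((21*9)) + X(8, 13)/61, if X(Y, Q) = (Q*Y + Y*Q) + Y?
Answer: 3410012/963495 ≈ 3.5392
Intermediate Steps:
X(Y, Q) = Y + 2*Q*Y (X(Y, Q) = (Q*Y + Q*Y) + Y = 2*Q*Y + Y = Y + 2*Q*Y)
A = -196/585 (A = -⅓ + 1/(9*(-224 + 159)) = -⅓ + (⅑)/(-65) = -⅓ + (⅑)*(-1/65) = -⅓ - 1/585 = -196/585 ≈ -0.33504)
A/((21*9)) + X(8, 13)/61 = -196/(585*(21*9)) + (8*(1 + 2*13))/61 = -196/585/189 + (8*(1 + 26))*(1/61) = -196/585*1/189 + (8*27)*(1/61) = -28/15795 + 216*(1/61) = -28/15795 + 216/61 = 3410012/963495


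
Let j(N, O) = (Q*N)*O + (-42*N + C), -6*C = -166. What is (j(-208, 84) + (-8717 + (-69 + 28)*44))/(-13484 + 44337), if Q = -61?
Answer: 3192104/92559 ≈ 34.487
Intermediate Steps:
C = 83/3 (C = -⅙*(-166) = 83/3 ≈ 27.667)
j(N, O) = 83/3 - 42*N - 61*N*O (j(N, O) = (-61*N)*O + (-42*N + 83/3) = -61*N*O + (83/3 - 42*N) = 83/3 - 42*N - 61*N*O)
(j(-208, 84) + (-8717 + (-69 + 28)*44))/(-13484 + 44337) = ((83/3 - 42*(-208) - 61*(-208)*84) + (-8717 + (-69 + 28)*44))/(-13484 + 44337) = ((83/3 + 8736 + 1065792) + (-8717 - 41*44))/30853 = (3223667/3 + (-8717 - 1804))*(1/30853) = (3223667/3 - 10521)*(1/30853) = (3192104/3)*(1/30853) = 3192104/92559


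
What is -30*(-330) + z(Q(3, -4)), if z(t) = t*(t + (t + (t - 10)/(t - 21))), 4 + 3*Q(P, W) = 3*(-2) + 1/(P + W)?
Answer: 6609955/666 ≈ 9924.9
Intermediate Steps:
Q(P, W) = -10/3 + 1/(3*(P + W)) (Q(P, W) = -4/3 + (3*(-2) + 1/(P + W))/3 = -4/3 + (-6 + 1/(P + W))/3 = -4/3 + (-2 + 1/(3*(P + W))) = -10/3 + 1/(3*(P + W)))
z(t) = t*(2*t + (-10 + t)/(-21 + t)) (z(t) = t*(t + (t + (-10 + t)/(-21 + t))) = t*(2*t + (-10 + t)/(-21 + t)))
-30*(-330) + z(Q(3, -4)) = -30*(-330) + ((1 - 10*3 - 10*(-4))/(3*(3 - 4)))*(-10 - 41*(1 - 10*3 - 10*(-4))/(3*(3 - 4)) + 2*((1 - 10*3 - 10*(-4))/(3*(3 - 4)))²)/(-21 + (1 - 10*3 - 10*(-4))/(3*(3 - 4))) = 9900 + ((⅓)*(1 - 30 + 40)/(-1))*(-10 - 41*(1 - 30 + 40)/(3*(-1)) + 2*((⅓)*(1 - 30 + 40)/(-1))²)/(-21 + (⅓)*(1 - 30 + 40)/(-1)) = 9900 + ((⅓)*(-1)*11)*(-10 - 41*(-1)*11/3 + 2*((⅓)*(-1)*11)²)/(-21 + (⅓)*(-1)*11) = 9900 - 11*(-10 - 41*(-11/3) + 2*(-11/3)²)/(3*(-21 - 11/3)) = 9900 - 11*(-10 + 451/3 + 2*(121/9))/(3*(-74/3)) = 9900 - 11/3*(-3/74)*(-10 + 451/3 + 242/9) = 9900 - 11/3*(-3/74)*1505/9 = 9900 + 16555/666 = 6609955/666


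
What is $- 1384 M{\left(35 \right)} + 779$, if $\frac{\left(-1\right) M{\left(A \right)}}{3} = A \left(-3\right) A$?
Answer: $-15257821$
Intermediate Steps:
$M{\left(A \right)} = 9 A^{2}$ ($M{\left(A \right)} = - 3 A \left(-3\right) A = - 3 - 3 A A = - 3 \left(- 3 A^{2}\right) = 9 A^{2}$)
$- 1384 M{\left(35 \right)} + 779 = - 1384 \cdot 9 \cdot 35^{2} + 779 = - 1384 \cdot 9 \cdot 1225 + 779 = \left(-1384\right) 11025 + 779 = -15258600 + 779 = -15257821$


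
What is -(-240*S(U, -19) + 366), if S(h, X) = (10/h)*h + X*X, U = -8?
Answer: 88674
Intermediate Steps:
S(h, X) = 10 + X²
-(-240*S(U, -19) + 366) = -(-240*(10 + (-19)²) + 366) = -(-240*(10 + 361) + 366) = -(-240*371 + 366) = -(-89040 + 366) = -1*(-88674) = 88674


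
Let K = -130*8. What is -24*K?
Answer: 24960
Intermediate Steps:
K = -1040
-24*K = -24*(-1040) = 24960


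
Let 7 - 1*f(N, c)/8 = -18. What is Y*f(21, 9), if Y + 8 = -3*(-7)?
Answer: 2600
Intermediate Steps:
f(N, c) = 200 (f(N, c) = 56 - 8*(-18) = 56 + 144 = 200)
Y = 13 (Y = -8 - 3*(-7) = -8 + 21 = 13)
Y*f(21, 9) = 13*200 = 2600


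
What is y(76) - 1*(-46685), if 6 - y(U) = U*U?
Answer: 40915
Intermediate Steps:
y(U) = 6 - U**2 (y(U) = 6 - U*U = 6 - U**2)
y(76) - 1*(-46685) = (6 - 1*76**2) - 1*(-46685) = (6 - 1*5776) + 46685 = (6 - 5776) + 46685 = -5770 + 46685 = 40915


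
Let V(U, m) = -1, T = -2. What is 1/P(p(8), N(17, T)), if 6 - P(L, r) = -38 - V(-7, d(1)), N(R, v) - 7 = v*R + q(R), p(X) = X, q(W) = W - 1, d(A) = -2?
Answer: 1/43 ≈ 0.023256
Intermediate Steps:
q(W) = -1 + W
N(R, v) = 6 + R + R*v (N(R, v) = 7 + (v*R + (-1 + R)) = 7 + (R*v + (-1 + R)) = 7 + (-1 + R + R*v) = 6 + R + R*v)
P(L, r) = 43 (P(L, r) = 6 - (-38 - 1*(-1)) = 6 - (-38 + 1) = 6 - 1*(-37) = 6 + 37 = 43)
1/P(p(8), N(17, T)) = 1/43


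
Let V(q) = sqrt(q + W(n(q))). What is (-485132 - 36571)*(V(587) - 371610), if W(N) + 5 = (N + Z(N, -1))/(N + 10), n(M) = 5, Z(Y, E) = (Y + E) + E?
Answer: 193870051830 - 173901*sqrt(131070)/5 ≈ 1.9386e+11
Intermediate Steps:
Z(Y, E) = Y + 2*E (Z(Y, E) = (E + Y) + E = Y + 2*E)
W(N) = -5 + (-2 + 2*N)/(10 + N) (W(N) = -5 + (N + (N + 2*(-1)))/(N + 10) = -5 + (N + (N - 2))/(10 + N) = -5 + (N + (-2 + N))/(10 + N) = -5 + (-2 + 2*N)/(10 + N))
V(q) = sqrt(-67/15 + q) (V(q) = sqrt(q + (-52 - 3*5)/(10 + 5)) = sqrt(q + (-52 - 15)/15) = sqrt(q + (1/15)*(-67)) = sqrt(q - 67/15) = sqrt(-67/15 + q))
(-485132 - 36571)*(V(587) - 371610) = (-485132 - 36571)*(sqrt(-1005 + 225*587)/15 - 371610) = -521703*(sqrt(-1005 + 132075)/15 - 371610) = -521703*(sqrt(131070)/15 - 371610) = -521703*(-371610 + sqrt(131070)/15) = 193870051830 - 173901*sqrt(131070)/5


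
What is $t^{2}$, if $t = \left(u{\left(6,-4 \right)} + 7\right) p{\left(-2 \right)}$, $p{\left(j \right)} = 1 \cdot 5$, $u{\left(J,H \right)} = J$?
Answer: $4225$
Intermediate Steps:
$p{\left(j \right)} = 5$
$t = 65$ ($t = \left(6 + 7\right) 5 = 13 \cdot 5 = 65$)
$t^{2} = 65^{2} = 4225$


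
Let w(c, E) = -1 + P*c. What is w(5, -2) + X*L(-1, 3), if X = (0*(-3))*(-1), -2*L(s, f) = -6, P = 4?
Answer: 19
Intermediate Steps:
L(s, f) = 3 (L(s, f) = -1/2*(-6) = 3)
X = 0 (X = 0*(-1) = 0)
w(c, E) = -1 + 4*c
w(5, -2) + X*L(-1, 3) = (-1 + 4*5) + 0*3 = (-1 + 20) + 0 = 19 + 0 = 19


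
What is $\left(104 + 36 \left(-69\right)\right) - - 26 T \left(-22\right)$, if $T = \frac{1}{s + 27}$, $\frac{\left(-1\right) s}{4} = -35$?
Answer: $- \frac{398032}{167} \approx -2383.4$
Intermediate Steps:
$s = 140$ ($s = \left(-4\right) \left(-35\right) = 140$)
$T = \frac{1}{167}$ ($T = \frac{1}{140 + 27} = \frac{1}{167} \approx 0.005988$)
$\left(104 + 36 \left(-69\right)\right) - - 26 T \left(-22\right) = \left(104 + 36 \left(-69\right)\right) - \left(-26\right) \frac{1}{167} \left(-22\right) = \left(104 - 2484\right) - \left(- \frac{26}{167}\right) \left(-22\right) = -2380 - \frac{572}{167} = - \frac{398032}{167}$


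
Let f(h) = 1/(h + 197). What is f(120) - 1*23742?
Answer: -7526213/317 ≈ -23742.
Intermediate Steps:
f(h) = 1/(197 + h)
f(120) - 1*23742 = 1/(197 + 120) - 1*23742 = 1/317 - 23742 = -7526213/317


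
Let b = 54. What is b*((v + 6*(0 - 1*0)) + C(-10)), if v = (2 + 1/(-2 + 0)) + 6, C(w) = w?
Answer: -135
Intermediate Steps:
v = 15/2 (v = (2 + 1/(-2)) + 6 = (2 - 1/2) + 6 = 3/2 + 6 = 15/2 ≈ 7.5000)
b*((v + 6*(0 - 1*0)) + C(-10)) = 54*((15/2 + 6*(0 - 1*0)) - 10) = 54*((15/2 + 6*(0 + 0)) - 10) = 54*((15/2 + 6*0) - 10) = 54*((15/2 + 0) - 10) = 54*(15/2 - 10) = 54*(-5/2) = -135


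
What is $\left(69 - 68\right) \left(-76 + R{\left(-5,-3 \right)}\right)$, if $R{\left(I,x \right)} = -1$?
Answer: $-77$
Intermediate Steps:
$\left(69 - 68\right) \left(-76 + R{\left(-5,-3 \right)}\right) = \left(69 - 68\right) \left(-76 - 1\right) = 1 \left(-77\right) = -77$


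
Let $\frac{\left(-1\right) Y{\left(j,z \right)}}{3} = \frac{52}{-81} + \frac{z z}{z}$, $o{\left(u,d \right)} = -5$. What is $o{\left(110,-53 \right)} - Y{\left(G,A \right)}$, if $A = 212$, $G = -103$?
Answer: $\frac{16985}{27} \approx 629.07$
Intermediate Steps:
$Y{\left(j,z \right)} = \frac{52}{27} - 3 z$ ($Y{\left(j,z \right)} = - 3 \left(\frac{52}{-81} + \frac{z z}{z}\right) = - 3 \left(52 \left(- \frac{1}{81}\right) + \frac{z^{2}}{z}\right) = - 3 \left(- \frac{52}{81} + z\right) = \frac{52}{27} - 3 z$)
$o{\left(110,-53 \right)} - Y{\left(G,A \right)} = -5 - \left(\frac{52}{27} - 636\right) = -5 - - \frac{17120}{27} = -5 + \frac{17120}{27} = \frac{16985}{27}$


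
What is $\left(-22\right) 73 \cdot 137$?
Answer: $-220022$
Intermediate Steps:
$\left(-22\right) 73 \cdot 137 = \left(-1606\right) 137 = -220022$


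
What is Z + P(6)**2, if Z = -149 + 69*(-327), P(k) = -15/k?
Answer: -90823/4 ≈ -22706.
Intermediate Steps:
Z = -22712 (Z = -149 - 22563 = -22712)
Z + P(6)**2 = -22712 + (-15/6)**2 = -22712 + (-15*1/6)**2 = -22712 + (-5/2)**2 = -22712 + 25/4 = -90823/4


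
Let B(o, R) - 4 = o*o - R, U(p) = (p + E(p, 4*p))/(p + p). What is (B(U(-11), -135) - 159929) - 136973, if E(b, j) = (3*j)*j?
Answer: -909323/4 ≈ -2.2733e+5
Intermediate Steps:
E(b, j) = 3*j**2
U(p) = (p + 48*p**2)/(2*p) (U(p) = (p + 3*(4*p)**2)/(p + p) = (p + 3*(16*p**2))/((2*p)) = (p + 48*p**2)*(1/(2*p)) = (p + 48*p**2)/(2*p))
B(o, R) = 4 + o**2 - R (B(o, R) = 4 + (o*o - R) = 4 + (o**2 - R) = 4 + o**2 - R)
(B(U(-11), -135) - 159929) - 136973 = ((4 + (1/2 + 24*(-11))**2 - 1*(-135)) - 159929) - 136973 = ((4 + (1/2 - 264)**2 + 135) - 159929) - 136973 = ((4 + (-527/2)**2 + 135) - 159929) - 136973 = ((4 + 277729/4 + 135) - 159929) - 136973 = (278285/4 - 159929) - 136973 = -361431/4 - 136973 = -909323/4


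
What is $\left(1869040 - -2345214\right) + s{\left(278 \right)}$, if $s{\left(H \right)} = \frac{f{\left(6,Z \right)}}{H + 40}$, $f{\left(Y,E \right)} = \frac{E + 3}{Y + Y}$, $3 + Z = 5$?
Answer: $\frac{16081593269}{3816} \approx 4.2143 \cdot 10^{6}$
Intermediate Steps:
$Z = 2$ ($Z = -3 + 5 = 2$)
$f{\left(Y,E \right)} = \frac{3 + E}{2 Y}$
$s{\left(H \right)} = \frac{5}{12 \left(40 + H\right)}$ ($s{\left(H \right)} = \frac{\frac{1}{2} \cdot \frac{1}{6} \left(3 + 2\right)}{H + 40} = \frac{\frac{1}{2} \cdot \frac{1}{6} \cdot 5}{40 + H} = \frac{5}{12 \left(40 + H\right)}$)
$\left(1869040 - -2345214\right) + s{\left(278 \right)} = \left(1869040 - -2345214\right) + \frac{5}{12 \left(40 + 278\right)} = \left(1869040 + 2345214\right) + \frac{5}{12 \cdot 318} = 4214254 + \frac{5}{12} \cdot \frac{1}{318} = 4214254 + \frac{5}{3816} = \frac{16081593269}{3816}$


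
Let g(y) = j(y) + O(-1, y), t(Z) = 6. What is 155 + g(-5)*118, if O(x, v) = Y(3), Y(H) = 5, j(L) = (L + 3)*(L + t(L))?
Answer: 509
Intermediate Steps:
j(L) = (3 + L)*(6 + L) (j(L) = (L + 3)*(L + 6) = (3 + L)*(6 + L))
O(x, v) = 5
g(y) = 23 + y**2 + 9*y (g(y) = (18 + y**2 + 9*y) + 5 = 23 + y**2 + 9*y)
155 + g(-5)*118 = 155 + (23 + (-5)**2 + 9*(-5))*118 = 155 + (23 + 25 - 45)*118 = 155 + 3*118 = 155 + 354 = 509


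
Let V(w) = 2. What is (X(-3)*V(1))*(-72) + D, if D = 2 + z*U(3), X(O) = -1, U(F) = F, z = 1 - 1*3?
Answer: 140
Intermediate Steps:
z = -2 (z = 1 - 3 = -2)
D = -4 (D = 2 - 2*3 = 2 - 6 = -4)
(X(-3)*V(1))*(-72) + D = -1*2*(-72) - 4 = -2*(-72) - 4 = 144 - 4 = 140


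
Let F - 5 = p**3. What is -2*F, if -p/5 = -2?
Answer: -2010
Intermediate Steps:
p = 10 (p = -5*(-2) = 10)
F = 1005 (F = 5 + 10**3 = 5 + 1000 = 1005)
-2*F = -2*1005 = -2010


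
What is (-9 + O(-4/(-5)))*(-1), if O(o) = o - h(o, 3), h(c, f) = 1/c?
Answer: 189/20 ≈ 9.4500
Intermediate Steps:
O(o) = o - 1/o
(-9 + O(-4/(-5)))*(-1) = (-9 + (-4/(-5) - 1/((-4/(-5)))))*(-1) = (-9 + (-4*(-1/5) - 1/((-4*(-1/5)))))*(-1) = (-9 + (4/5 - 1/4/5))*(-1) = (-9 + (4/5 - 1*5/4))*(-1) = (-9 + (4/5 - 5/4))*(-1) = (-9 - 9/20)*(-1) = -189/20*(-1) = 189/20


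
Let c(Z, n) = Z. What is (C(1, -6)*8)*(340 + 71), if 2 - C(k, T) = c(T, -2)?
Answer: 26304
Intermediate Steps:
C(k, T) = 2 - T
(C(1, -6)*8)*(340 + 71) = ((2 - 1*(-6))*8)*(340 + 71) = ((2 + 6)*8)*411 = (8*8)*411 = 64*411 = 26304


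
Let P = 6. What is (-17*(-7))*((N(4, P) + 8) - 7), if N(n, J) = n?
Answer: 595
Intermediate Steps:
(-17*(-7))*((N(4, P) + 8) - 7) = (-17*(-7))*((4 + 8) - 7) = 119*(12 - 7) = 119*5 = 595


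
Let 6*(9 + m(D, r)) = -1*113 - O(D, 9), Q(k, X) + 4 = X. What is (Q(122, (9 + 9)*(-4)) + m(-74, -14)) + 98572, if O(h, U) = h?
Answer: 196961/2 ≈ 98481.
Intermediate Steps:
Q(k, X) = -4 + X
m(D, r) = -167/6 - D/6 (m(D, r) = -9 + (-1*113 - D)/6 = -9 + (-113 - D)/6 = -9 + (-113/6 - D/6) = -167/6 - D/6)
(Q(122, (9 + 9)*(-4)) + m(-74, -14)) + 98572 = ((-4 + (9 + 9)*(-4)) + (-167/6 - ⅙*(-74))) + 98572 = ((-4 + 18*(-4)) + (-167/6 + 37/3)) + 98572 = ((-4 - 72) - 31/2) + 98572 = (-76 - 31/2) + 98572 = -183/2 + 98572 = 196961/2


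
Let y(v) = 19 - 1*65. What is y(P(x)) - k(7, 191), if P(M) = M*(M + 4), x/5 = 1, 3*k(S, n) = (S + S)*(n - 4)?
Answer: -2756/3 ≈ -918.67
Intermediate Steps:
k(S, n) = 2*S*(-4 + n)/3 (k(S, n) = ((S + S)*(n - 4))/3 = ((2*S)*(-4 + n))/3 = (2*S*(-4 + n))/3 = 2*S*(-4 + n)/3)
x = 5 (x = 5*1 = 5)
P(M) = M*(4 + M)
y(v) = -46 (y(v) = 19 - 65 = -46)
y(P(x)) - k(7, 191) = -46 - 2*7*(-4 + 191)/3 = -46 - 2*7*187/3 = -46 - 1*2618/3 = -46 - 2618/3 = -2756/3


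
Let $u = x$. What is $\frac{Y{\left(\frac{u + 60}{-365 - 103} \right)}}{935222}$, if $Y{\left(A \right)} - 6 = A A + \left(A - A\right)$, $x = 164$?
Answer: $\frac{42635}{6401126979} \approx 6.6605 \cdot 10^{-6}$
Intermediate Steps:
$u = 164$
$Y{\left(A \right)} = 6 + A^{2}$ ($Y{\left(A \right)} = 6 + \left(A A + \left(A - A\right)\right) = 6 + \left(A^{2} + 0\right) = 6 + A^{2}$)
$\frac{Y{\left(\frac{u + 60}{-365 - 103} \right)}}{935222} = \frac{6 + \left(\frac{164 + 60}{-365 - 103}\right)^{2}}{935222} = \left(6 + \left(\frac{224}{-468}\right)^{2}\right) \frac{1}{935222} = \left(6 + \left(224 \left(- \frac{1}{468}\right)\right)^{2}\right) \frac{1}{935222} = \left(6 + \left(- \frac{56}{117}\right)^{2}\right) \frac{1}{935222} = \left(6 + \frac{3136}{13689}\right) \frac{1}{935222} = \frac{85270}{13689} \cdot \frac{1}{935222} = \frac{42635}{6401126979}$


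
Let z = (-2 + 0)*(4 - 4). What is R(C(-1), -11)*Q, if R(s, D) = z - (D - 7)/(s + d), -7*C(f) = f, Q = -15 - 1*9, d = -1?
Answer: 504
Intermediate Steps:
z = 0 (z = -2*0 = 0)
Q = -24 (Q = -15 - 9 = -24)
C(f) = -f/7
R(s, D) = -(-7 + D)/(-1 + s) (R(s, D) = 0 - (D - 7)/(s - 1) = 0 - (-7 + D)/(-1 + s) = -(-7 + D)/(-1 + s))
R(C(-1), -11)*Q = ((7 - 1*(-11))/(-1 - ⅐*(-1)))*(-24) = ((7 + 11)/(-1 + ⅐))*(-24) = (18/(-6/7))*(-24) = -7/6*18*(-24) = -21*(-24) = 504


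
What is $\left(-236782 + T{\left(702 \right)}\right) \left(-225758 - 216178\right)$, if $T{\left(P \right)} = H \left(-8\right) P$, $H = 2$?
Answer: $109606315104$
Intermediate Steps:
$T{\left(P \right)} = - 16 P$ ($T{\left(P \right)} = 2 \left(-8\right) P = - 16 P$)
$\left(-236782 + T{\left(702 \right)}\right) \left(-225758 - 216178\right) = \left(-236782 - 11232\right) \left(-225758 - 216178\right) = \left(-236782 - 11232\right) \left(-441936\right) = \left(-248014\right) \left(-441936\right) = 109606315104$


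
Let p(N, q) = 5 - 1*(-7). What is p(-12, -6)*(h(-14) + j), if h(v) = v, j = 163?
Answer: 1788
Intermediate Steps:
p(N, q) = 12 (p(N, q) = 5 + 7 = 12)
p(-12, -6)*(h(-14) + j) = 12*(-14 + 163) = 12*149 = 1788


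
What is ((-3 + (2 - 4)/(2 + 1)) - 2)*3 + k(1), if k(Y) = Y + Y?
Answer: -15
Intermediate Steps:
k(Y) = 2*Y
((-3 + (2 - 4)/(2 + 1)) - 2)*3 + k(1) = ((-3 + (2 - 4)/(2 + 1)) - 2)*3 + 2*1 = ((-3 - 2/3) - 2)*3 + 2 = ((-3 - 2*⅓) - 2)*3 + 2 = ((-3 - ⅔) - 2)*3 + 2 = (-11/3 - 2)*3 + 2 = -17/3*3 + 2 = -17 + 2 = -15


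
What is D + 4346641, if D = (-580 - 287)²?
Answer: 5098330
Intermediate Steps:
D = 751689 (D = (-867)² = 751689)
D + 4346641 = 751689 + 4346641 = 5098330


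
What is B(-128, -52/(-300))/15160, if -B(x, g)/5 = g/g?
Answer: -1/3032 ≈ -0.00032982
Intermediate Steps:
B(x, g) = -5 (B(x, g) = -5*g/g = -5*1 = -5)
B(-128, -52/(-300))/15160 = -5/15160 = -5*1/15160 = -1/3032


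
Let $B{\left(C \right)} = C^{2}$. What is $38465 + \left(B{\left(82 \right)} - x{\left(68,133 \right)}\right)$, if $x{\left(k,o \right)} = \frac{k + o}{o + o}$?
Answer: $\frac{12020073}{266} \approx 45188.0$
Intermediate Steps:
$x{\left(k,o \right)} = \frac{k + o}{2 o}$
$38465 + \left(B{\left(82 \right)} - x{\left(68,133 \right)}\right) = 38465 + \left(82^{2} - \frac{68 + 133}{2 \cdot 133}\right) = 38465 + \left(6724 - \frac{1}{2} \cdot \frac{1}{133} \cdot 201\right) = 38465 + \left(6724 - \frac{201}{266}\right) = 38465 + \frac{1788383}{266} = \frac{12020073}{266}$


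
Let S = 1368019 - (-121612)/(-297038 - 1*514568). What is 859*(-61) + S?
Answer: 533882482054/405803 ≈ 1.3156e+6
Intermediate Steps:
S = 555146153451/405803 (S = 1368019 - (-121612)/(-297038 - 514568) = 1368019 - (-121612)/(-811606) = 1368019 - (-121612)*(-1)/811606 = 1368019 - 1*60806/405803 = 1368019 - 60806/405803 = 555146153451/405803 ≈ 1.3680e+6)
859*(-61) + S = 859*(-61) + 555146153451/405803 = -52399 + 555146153451/405803 = 533882482054/405803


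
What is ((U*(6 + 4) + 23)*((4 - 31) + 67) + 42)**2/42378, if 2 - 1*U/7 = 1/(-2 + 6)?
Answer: 5727174/7063 ≈ 810.87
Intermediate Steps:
U = 49/4 (U = 14 - 7/(-2 + 6) = 14 - 7/4 = 49/4 ≈ 12.250)
((U*(6 + 4) + 23)*((4 - 31) + 67) + 42)**2/42378 = ((49*(6 + 4)/4 + 23)*((4 - 31) + 67) + 42)**2/42378 = (((49/4)*10 + 23)*(-27 + 67) + 42)**2*(1/42378) = ((245/2 + 23)*40 + 42)**2*(1/42378) = ((291/2)*40 + 42)**2*(1/42378) = (5820 + 42)**2*(1/42378) = 5862**2*(1/42378) = 34363044*(1/42378) = 5727174/7063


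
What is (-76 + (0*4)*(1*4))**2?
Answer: 5776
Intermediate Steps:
(-76 + (0*4)*(1*4))**2 = (-76 + 0*4)**2 = (-76 + 0)**2 = (-76)**2 = 5776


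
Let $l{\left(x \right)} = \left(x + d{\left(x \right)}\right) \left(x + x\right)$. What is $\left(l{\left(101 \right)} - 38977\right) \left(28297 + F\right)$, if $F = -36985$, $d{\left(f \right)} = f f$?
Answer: $-17741130576$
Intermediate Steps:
$d{\left(f \right)} = f^{2}$
$l{\left(x \right)} = 2 x \left(x + x^{2}\right)$ ($l{\left(x \right)} = \left(x + x^{2}\right) \left(x + x\right) = \left(x + x^{2}\right) 2 x = 2 x \left(x + x^{2}\right)$)
$\left(l{\left(101 \right)} - 38977\right) \left(28297 + F\right) = \left(2 \cdot 101^{2} \left(1 + 101\right) - 38977\right) \left(28297 - 36985\right) = \left(2 \cdot 10201 \cdot 102 - 38977\right) \left(-8688\right) = \left(2081004 - 38977\right) \left(-8688\right) = 2042027 \left(-8688\right) = -17741130576$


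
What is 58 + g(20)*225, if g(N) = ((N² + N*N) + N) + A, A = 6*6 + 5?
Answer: 193783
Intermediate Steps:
A = 41 (A = 36 + 5 = 41)
g(N) = 41 + N + 2*N² (g(N) = ((N² + N*N) + N) + 41 = ((N² + N²) + N) + 41 = (2*N² + N) + 41 = (N + 2*N²) + 41 = 41 + N + 2*N²)
58 + g(20)*225 = 58 + (41 + 20 + 2*20²)*225 = 58 + (41 + 20 + 2*400)*225 = 58 + (41 + 20 + 800)*225 = 58 + 861*225 = 58 + 193725 = 193783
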